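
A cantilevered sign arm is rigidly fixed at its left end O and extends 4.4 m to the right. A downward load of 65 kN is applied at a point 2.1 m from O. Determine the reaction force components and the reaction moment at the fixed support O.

O_x = 0, O_y = 65.00 kN, M_O = 136.5 kN·m

ΣF_x = 0: O_x = 0.
ΣF_y = 0: O_y − 65 = 0 → O_y = 65.00 kN.
ΣM about O: M_O − 65·2.1 = 0 → M_O = 136.5 kN·m.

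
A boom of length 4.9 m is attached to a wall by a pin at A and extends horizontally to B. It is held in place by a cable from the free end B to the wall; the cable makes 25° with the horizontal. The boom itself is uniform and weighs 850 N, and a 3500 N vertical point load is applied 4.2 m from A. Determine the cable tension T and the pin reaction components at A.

T = 8104 N, A_x = 7345 N, A_y = 925.0 N

ΣM about A: T·sin25°·4.9 − 850·2.45 − 3500·4.2 = 0 → T = 16782.5/(4.9·0.422618) = 8104.25 ≈ 8104 N.
ΣF_x = 0: A_x − T·cos25° = 0 → A_x = 8104.25 × 0.906308 = 7345 N.
ΣF_y = 0: A_y + T·sin25° − 850 − 3500 = 0 → A_y = 4350 − 8104.25 × 0.422618 = 925.0 N.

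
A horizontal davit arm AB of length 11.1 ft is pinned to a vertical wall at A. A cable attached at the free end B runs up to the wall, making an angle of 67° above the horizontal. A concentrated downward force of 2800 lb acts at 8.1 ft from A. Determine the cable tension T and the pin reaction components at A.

T = 2220 lb, A_x = 867.3 lb, A_y = 756.8 lb

ΣM about A: T·sin67°·11.1 − 2800·8.1 = 0 → T = 22680/(11.1·0.920505) = 2219.7 ≈ 2220 lb.
ΣF_x = 0: A_x − T·cos67° = 0 → A_x = 2219.7 × 0.390731 = 867.3 lb.
ΣF_y = 0: A_y + T·sin67° − 2800 = 0 → A_y = 2800 − 2219.7 × 0.920505 = 756.8 lb.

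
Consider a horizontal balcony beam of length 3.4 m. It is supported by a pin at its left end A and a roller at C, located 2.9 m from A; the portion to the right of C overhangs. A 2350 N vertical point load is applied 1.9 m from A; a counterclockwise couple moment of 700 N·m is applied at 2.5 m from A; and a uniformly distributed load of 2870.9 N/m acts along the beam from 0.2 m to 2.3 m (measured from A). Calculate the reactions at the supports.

Resultant of the distributed load: 2870.9 × 2.1 = 6028.89 N at 1.25 m from A.
Moments about A: C_y·2.9 − 2350·1.9 + 700 − (2870.9·2.1)·1.25 = 0 → C_y = 11301.1125/2.9 = 3896.94 ≈ 3897 N.
ΣF_y = 0: A_y + 3896.94 − 2350 − 2870.9·2.1 = 0 → A_y = 4482 N.
ΣF_x = 0: no horizontal applied forces, so A_x = 0.

A_x = 0, A_y = 4482 N, C_y = 3897 N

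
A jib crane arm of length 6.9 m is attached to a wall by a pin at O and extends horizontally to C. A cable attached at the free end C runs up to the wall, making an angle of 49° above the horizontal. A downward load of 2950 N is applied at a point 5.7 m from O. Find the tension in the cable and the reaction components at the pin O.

ΣM about O: T·sin49°·6.9 − 2950·5.7 = 0 → T = 16815/(6.9·0.75471) = 3229 N.
ΣF_x = 0: O_x − T·cos49° = 0 → O_x = 3229 × 0.656059 = 2118 N.
ΣF_y = 0: O_y + T·sin49° − 2950 = 0 → O_y = 2950 − 3229 × 0.75471 = 513.0 N.

T = 3229 N, O_x = 2118 N, O_y = 513.0 N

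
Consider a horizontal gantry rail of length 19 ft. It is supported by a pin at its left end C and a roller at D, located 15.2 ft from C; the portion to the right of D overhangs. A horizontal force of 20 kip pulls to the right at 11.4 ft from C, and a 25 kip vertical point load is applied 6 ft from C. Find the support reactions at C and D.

C_x = -20.00 kip, C_y = 15.13 kip, D_y = 9.868 kip

ΣM about C: D_y·15.2 − 25·6 = 0 → D_y = 150/15.2 = 9.86842 ≈ 9.868 kip.
ΣF_y = 0: C_y + 9.86842 − 25 = 0 → C_y = 15.13 kip.
ΣF_x = 0: C_x + 20 = 0 → C_x = -20.00 kip.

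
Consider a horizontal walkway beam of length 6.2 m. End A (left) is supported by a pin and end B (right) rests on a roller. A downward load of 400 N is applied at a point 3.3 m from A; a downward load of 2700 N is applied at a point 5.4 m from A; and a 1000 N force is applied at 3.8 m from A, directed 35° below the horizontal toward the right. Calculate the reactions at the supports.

A_x = -819.2 N, A_y = 757.5 N, B_y = 2916 N

Moments about A: B_y·6.2 − 400·3.3 − 2700·5.4 − 1000·sin35°·3.8 = 0 → B_y = 18079.6/6.2 = 2916.06 ≈ 2916 N.
ΣF_y = 0: A_y + 2916.06 − 400 − 2700 − 1000·sin35° = 0 → A_y = 757.5 N.
ΣF_x = 0: A_x + 1000·cos35° = 0 → A_x = -819.2 N.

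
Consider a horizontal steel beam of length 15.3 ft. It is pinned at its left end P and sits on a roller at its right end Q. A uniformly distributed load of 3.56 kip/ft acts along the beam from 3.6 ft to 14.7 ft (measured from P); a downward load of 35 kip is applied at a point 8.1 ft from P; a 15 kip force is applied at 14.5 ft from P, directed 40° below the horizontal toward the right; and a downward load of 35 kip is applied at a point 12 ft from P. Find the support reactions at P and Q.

Resultant of the distributed load: 3.56 × 11.1 = 39.516 kip at 9.15 ft from P.
Taking moments about P: Q_y·15.3 − (3.56·11.1)·9.15 − 35·8.1 − 15·sin40°·14.5 − 35·12 = 0 → Q_y = 1204.88/15.3 = 78.7503 ≈ 78.75 kip.
ΣF_y = 0: P_y + 78.7503 − 3.56·11.1 − 35 − 15·sin40° − 35 = 0 → P_y = 40.41 kip.
ΣF_x = 0: P_x + 15·cos40° = 0 → P_x = -11.49 kip.

P_x = -11.49 kip, P_y = 40.41 kip, Q_y = 78.75 kip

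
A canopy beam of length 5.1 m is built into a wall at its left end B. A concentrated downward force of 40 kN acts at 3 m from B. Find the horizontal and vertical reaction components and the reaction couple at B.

ΣF_x = 0: B_x = 0.
ΣF_y = 0: B_y − 40 = 0 → B_y = 40.00 kN.
ΣM about B: M_B − 40·3 = 0 → M_B = 120.0 kN·m.

B_x = 0, B_y = 40.00 kN, M_B = 120.0 kN·m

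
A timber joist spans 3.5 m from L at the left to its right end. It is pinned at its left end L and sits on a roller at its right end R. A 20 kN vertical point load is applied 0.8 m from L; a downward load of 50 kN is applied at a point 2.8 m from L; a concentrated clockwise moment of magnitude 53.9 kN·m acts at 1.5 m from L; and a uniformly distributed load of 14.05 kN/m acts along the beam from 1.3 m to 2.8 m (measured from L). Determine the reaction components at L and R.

Resultant of the distributed load: 14.05 × 1.5 = 21.075 kN at 2.05 m from L.
Taking moments about L: R_y·3.5 − 20·0.8 − 50·2.8 − 53.9 − (14.05·1.5)·2.05 = 0 → R_y = 253.10375/3.5 = 72.3154 ≈ 72.32 kN.
ΣF_y = 0: L_y + 72.3154 − 20 − 50 − 14.05·1.5 = 0 → L_y = 18.76 kN.
ΣF_x = 0: no horizontal applied forces, so L_x = 0.

L_x = 0, L_y = 18.76 kN, R_y = 72.32 kN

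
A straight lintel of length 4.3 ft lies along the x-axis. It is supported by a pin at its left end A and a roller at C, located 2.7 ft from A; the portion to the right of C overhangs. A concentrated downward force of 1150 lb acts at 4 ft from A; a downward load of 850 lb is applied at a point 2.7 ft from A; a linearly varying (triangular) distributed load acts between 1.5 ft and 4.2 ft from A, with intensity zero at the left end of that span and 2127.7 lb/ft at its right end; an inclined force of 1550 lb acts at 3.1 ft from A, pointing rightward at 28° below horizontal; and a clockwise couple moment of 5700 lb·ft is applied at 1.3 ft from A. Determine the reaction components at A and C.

A_x = -1369 lb, A_y = -3411 lb, C_y = 9011 lb

Resultant of the triangular load: ½ × 2127.7 × 2.7 = 2872.395 lb, acting at 3.3 ft from A (one-third of the span from the peak).
ΣM about A: C_y·2.7 − 1150·4 − 850·2.7 − (½·2127.7·2.7)·3.3 − 1550·sin28°·3.1 − 5700 = 0 → C_y = 24329.7/2.7 = 9011 lb.
ΣF_y = 0: A_y + 9011 − 1150 − 850 − ½·2127.7·2.7 − 1550·sin28° = 0 → A_y = -3411 lb.
ΣF_x = 0: A_x + 1550·cos28° = 0 → A_x = -1369 lb.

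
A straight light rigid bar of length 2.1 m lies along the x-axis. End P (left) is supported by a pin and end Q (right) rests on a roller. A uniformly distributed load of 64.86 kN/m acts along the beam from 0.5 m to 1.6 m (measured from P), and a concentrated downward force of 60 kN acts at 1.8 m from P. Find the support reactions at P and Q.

Resultant of the distributed load: 64.86 × 1.1 = 71.346 kN at 1.05 m from P.
Taking moments about P: Q_y·2.1 − (64.86·1.1)·1.05 − 60·1.8 = 0 → Q_y = 182.9133/2.1 = 87.1016 ≈ 87.10 kN.
ΣF_y = 0: P_y + 87.1016 − 64.86·1.1 − 60 = 0 → P_y = 44.24 kN.
ΣF_x = 0: no horizontal applied forces, so P_x = 0.

P_x = 0, P_y = 44.24 kN, Q_y = 87.10 kN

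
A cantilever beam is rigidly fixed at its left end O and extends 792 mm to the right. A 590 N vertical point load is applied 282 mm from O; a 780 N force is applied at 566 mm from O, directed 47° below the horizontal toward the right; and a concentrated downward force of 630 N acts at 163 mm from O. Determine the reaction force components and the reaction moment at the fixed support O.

ΣF_x = 0: O_x + 780·cos47° = 0 → O_x = -532.0 N.
ΣF_y = 0: O_y − 590 − 780·sin47° − 630 = 0 → O_y = 1790 N.
ΣM about O: M_O − 590·282 − 780·sin47°·566 − 630·163 = 0 → M_O = 591900 N·mm.

O_x = -532.0 N, O_y = 1790 N, M_O = 591900 N·mm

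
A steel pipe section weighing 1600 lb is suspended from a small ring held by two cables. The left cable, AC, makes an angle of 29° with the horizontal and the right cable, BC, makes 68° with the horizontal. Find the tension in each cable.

ΣF_x = 0: −T_AC·cos29° + T_BC·cos68° = 0 → T_BC = 2.33477·T_AC.
ΣF_y = 0: T_AC·sin29° + T_BC·sin68° = 1600.
Substitute: T_AC·(0.48481 + 2.33477·0.927184) = 1600 → T_AC = 603.871 ≈ 603.9 lb.
Then T_BC = 2.33477 × 603.871 = 1410 lb.

T_AC = 603.9 lb, T_BC = 1410 lb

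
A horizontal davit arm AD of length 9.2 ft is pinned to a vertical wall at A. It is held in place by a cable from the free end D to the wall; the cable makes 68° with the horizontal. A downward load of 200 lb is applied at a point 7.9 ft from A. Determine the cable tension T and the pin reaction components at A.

T = 185.2 lb, A_x = 69.39 lb, A_y = 28.26 lb

ΣM about A: T·sin68°·9.2 − 200·7.9 = 0 → T = 1580/(9.2·0.927184) = 185.227 ≈ 185.2 lb.
ΣF_x = 0: A_x − T·cos68° = 0 → A_x = 185.227 × 0.374607 = 69.39 lb.
ΣF_y = 0: A_y + T·sin68° − 200 = 0 → A_y = 200 − 185.227 × 0.927184 = 28.26 lb.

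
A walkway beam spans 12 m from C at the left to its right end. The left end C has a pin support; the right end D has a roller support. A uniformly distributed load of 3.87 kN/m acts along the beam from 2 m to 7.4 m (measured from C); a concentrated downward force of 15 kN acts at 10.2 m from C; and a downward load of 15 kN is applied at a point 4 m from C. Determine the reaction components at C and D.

C_x = 0, C_y = 24.96 kN, D_y = 25.94 kN

Resultant of the distributed load: 3.87 × 5.4 = 20.898 kN at 4.7 m from C.
ΣM about C: D_y·12 − (3.87·5.4)·4.7 − 15·10.2 − 15·4 = 0 → D_y = 311.2206/12 = 25.9351 ≈ 25.94 kN.
ΣF_y = 0: C_y + 25.9351 − 3.87·5.4 − 15 − 15 = 0 → C_y = 24.96 kN.
ΣF_x = 0: no horizontal applied forces, so C_x = 0.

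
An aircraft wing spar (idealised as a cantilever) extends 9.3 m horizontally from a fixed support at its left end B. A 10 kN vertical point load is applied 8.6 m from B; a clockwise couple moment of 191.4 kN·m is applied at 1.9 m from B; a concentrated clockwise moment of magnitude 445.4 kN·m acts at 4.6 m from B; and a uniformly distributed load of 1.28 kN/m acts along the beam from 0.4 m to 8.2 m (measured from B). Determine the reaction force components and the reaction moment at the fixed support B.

B_x = 0, B_y = 19.98 kN, M_B = 765.7 kN·m

Resultant of the distributed load: 1.28 × 7.8 = 9.984 kN at 4.3 m from B.
ΣF_x = 0: B_x = 0.
ΣF_y = 0: B_y − 10 − 1.28·7.8 = 0 → B_y = 19.98 kN.
ΣM about B: M_B − 10·8.6 − 191.4 − 445.4 − (1.28·7.8)·4.3 = 0 → M_B = 765.7 kN·m.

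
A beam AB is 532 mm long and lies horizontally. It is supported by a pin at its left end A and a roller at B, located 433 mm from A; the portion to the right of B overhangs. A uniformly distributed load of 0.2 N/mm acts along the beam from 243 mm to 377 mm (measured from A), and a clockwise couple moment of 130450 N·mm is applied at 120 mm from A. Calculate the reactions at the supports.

A_x = 0, A_y = -293.7 N, B_y = 320.5 N

Resultant of the distributed load: 0.2 × 134 = 26.8 N at 310 mm from A.
Taking moments about A: B_y·433 − (0.2·134)·310 − 130450 = 0 → B_y = 138758/433 = 320.457 ≈ 320.5 N.
ΣF_y = 0: A_y + 320.457 − 0.2·134 = 0 → A_y = -293.7 N.
ΣF_x = 0: no horizontal applied forces, so A_x = 0.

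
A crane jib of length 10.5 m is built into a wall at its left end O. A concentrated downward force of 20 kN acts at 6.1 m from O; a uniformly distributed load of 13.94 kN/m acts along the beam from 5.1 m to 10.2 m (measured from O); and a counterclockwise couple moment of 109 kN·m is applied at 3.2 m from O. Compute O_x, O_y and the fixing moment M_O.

O_x = 0, O_y = 91.09 kN, M_O = 556.9 kN·m

Resultant of the distributed load: 13.94 × 5.1 = 71.094 kN at 7.65 m from O.
ΣF_x = 0: O_x = 0.
ΣF_y = 0: O_y − 20 − 13.94·5.1 = 0 → O_y = 91.09 kN.
ΣM about O: M_O − 20·6.1 − (13.94·5.1)·7.65 + 109 = 0 → M_O = 556.9 kN·m.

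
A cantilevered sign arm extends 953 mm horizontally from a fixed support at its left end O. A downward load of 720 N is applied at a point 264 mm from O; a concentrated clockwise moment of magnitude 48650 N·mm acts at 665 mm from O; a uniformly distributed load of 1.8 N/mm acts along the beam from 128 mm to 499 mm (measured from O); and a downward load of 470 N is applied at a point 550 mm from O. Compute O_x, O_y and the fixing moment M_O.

Resultant of the distributed load: 1.8 × 371 = 667.8 N at 313.5 mm from O.
ΣF_x = 0: O_x = 0.
ΣF_y = 0: O_y − 720 − 1.8·371 − 470 = 0 → O_y = 1858 N.
ΣM about O: M_O − 720·264 − 48650 − (1.8·371)·313.5 − 470·550 = 0 → M_O = 706600 N·mm.

O_x = 0, O_y = 1858 N, M_O = 706600 N·mm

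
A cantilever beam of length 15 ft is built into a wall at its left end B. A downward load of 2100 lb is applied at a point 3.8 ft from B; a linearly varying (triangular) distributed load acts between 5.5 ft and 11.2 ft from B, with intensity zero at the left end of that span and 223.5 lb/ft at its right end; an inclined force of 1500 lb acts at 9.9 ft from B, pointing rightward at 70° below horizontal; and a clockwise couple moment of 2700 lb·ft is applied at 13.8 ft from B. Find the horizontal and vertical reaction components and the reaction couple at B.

Resultant of the triangular load: ½ × 223.5 × 5.7 = 636.975 lb, acting at 9.3 ft from B (one-third of the span from the peak).
ΣF_x = 0: B_x + 1500·cos70° = 0 → B_x = -513.0 lb.
ΣF_y = 0: B_y − 2100 − ½·223.5·5.7 − 1500·sin70° = 0 → B_y = 4147 lb.
ΣM about B: M_B − 2100·3.8 − (½·223.5·5.7)·9.3 − 1500·sin70°·9.9 − 2700 = 0 → M_B = 30560 lb·ft.

B_x = -513.0 lb, B_y = 4147 lb, M_B = 30560 lb·ft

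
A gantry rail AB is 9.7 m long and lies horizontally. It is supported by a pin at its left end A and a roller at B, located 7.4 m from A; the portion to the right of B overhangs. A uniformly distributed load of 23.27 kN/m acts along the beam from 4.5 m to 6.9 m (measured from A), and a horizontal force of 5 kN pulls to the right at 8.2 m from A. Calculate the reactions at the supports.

Resultant of the distributed load: 23.27 × 2.4 = 55.848 kN at 5.7 m from A.
Moments about A: B_y·7.4 − (23.27·2.4)·5.7 = 0 → B_y = 318.3336/7.4 = 43.0181 ≈ 43.02 kN.
ΣF_y = 0: A_y + 43.0181 − 23.27·2.4 = 0 → A_y = 12.83 kN.
ΣF_x = 0: A_x + 5 = 0 → A_x = -5.000 kN.

A_x = -5.000 kN, A_y = 12.83 kN, B_y = 43.02 kN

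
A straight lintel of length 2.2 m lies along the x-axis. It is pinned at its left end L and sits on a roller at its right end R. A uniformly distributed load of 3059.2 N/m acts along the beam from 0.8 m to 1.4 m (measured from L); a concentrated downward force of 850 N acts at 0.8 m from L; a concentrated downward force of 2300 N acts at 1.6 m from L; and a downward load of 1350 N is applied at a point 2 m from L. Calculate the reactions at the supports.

Resultant of the distributed load: 3059.2 × 0.6 = 1835.52 N at 1.1 m from L.
Moments about L: R_y·2.2 − (3059.2·0.6)·1.1 − 850·0.8 − 2300·1.6 − 1350·2 = 0 → R_y = 9079.072/2.2 = 4126.85 ≈ 4127 N.
ΣF_y = 0: L_y + 4126.85 − 3059.2·0.6 − 850 − 2300 − 1350 = 0 → L_y = 2209 N.
ΣF_x = 0: no horizontal applied forces, so L_x = 0.

L_x = 0, L_y = 2209 N, R_y = 4127 N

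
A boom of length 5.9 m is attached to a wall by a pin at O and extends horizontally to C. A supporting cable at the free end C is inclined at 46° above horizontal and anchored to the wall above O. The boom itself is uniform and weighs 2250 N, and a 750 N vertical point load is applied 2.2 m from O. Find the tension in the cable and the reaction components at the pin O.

ΣM about O: T·sin46°·5.9 − 2250·2.95 − 750·2.2 = 0 → T = 8287.5/(5.9·0.71934) = 1952.71 ≈ 1953 N.
ΣF_x = 0: O_x − T·cos46° = 0 → O_x = 1952.71 × 0.694658 = 1356 N.
ΣF_y = 0: O_y + T·sin46° − 2250 − 750 = 0 → O_y = 3000 − 1952.71 × 0.71934 = 1595 N.

T = 1953 N, O_x = 1356 N, O_y = 1595 N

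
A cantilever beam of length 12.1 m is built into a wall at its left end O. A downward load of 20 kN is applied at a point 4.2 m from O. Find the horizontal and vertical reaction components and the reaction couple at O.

O_x = 0, O_y = 20.00 kN, M_O = 84.00 kN·m

ΣF_x = 0: O_x = 0.
ΣF_y = 0: O_y − 20 = 0 → O_y = 20.00 kN.
ΣM about O: M_O − 20·4.2 = 0 → M_O = 84.00 kN·m.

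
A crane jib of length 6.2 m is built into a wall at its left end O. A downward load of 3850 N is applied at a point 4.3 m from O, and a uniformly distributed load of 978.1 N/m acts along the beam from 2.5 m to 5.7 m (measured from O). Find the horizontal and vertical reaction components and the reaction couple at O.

Resultant of the distributed load: 978.1 × 3.2 = 3129.92 N at 4.1 m from O.
ΣF_x = 0: O_x = 0.
ΣF_y = 0: O_y − 3850 − 978.1·3.2 = 0 → O_y = 6980 N.
ΣM about O: M_O − 3850·4.3 − (978.1·3.2)·4.1 = 0 → M_O = 29390 N·m.

O_x = 0, O_y = 6980 N, M_O = 29390 N·m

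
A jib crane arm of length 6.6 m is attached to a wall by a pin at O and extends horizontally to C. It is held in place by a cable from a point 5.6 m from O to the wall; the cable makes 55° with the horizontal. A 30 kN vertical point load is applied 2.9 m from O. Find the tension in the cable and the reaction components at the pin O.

ΣM about O: T·sin55°·5.6 − 30·2.9 = 0 → T = 87/(5.6·0.819152) = 18.9656 ≈ 18.97 kN.
ΣF_x = 0: O_x − T·cos55° = 0 → O_x = 18.9656 × 0.573576 = 10.88 kN.
ΣF_y = 0: O_y + T·sin55° − 30 = 0 → O_y = 30 − 18.9656 × 0.819152 = 14.46 kN.

T = 18.97 kN, O_x = 10.88 kN, O_y = 14.46 kN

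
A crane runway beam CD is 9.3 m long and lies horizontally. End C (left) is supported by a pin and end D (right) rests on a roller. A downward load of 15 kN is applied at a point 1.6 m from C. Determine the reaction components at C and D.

Taking moments about C: D_y·9.3 − 15·1.6 = 0 → D_y = 24/9.3 = 2.58065 ≈ 2.581 kN.
ΣF_y = 0: C_y + 2.58065 − 15 = 0 → C_y = 12.42 kN.
ΣF_x = 0: no horizontal applied forces, so C_x = 0.

C_x = 0, C_y = 12.42 kN, D_y = 2.581 kN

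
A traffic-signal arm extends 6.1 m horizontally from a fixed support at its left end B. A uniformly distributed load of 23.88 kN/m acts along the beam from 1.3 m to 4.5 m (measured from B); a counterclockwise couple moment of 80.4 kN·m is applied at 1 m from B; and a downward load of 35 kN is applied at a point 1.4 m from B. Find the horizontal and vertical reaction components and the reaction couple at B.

B_x = 0, B_y = 111.4 kN, M_B = 190.2 kN·m

Resultant of the distributed load: 23.88 × 3.2 = 76.416 kN at 2.9 m from B.
ΣF_x = 0: B_x = 0.
ΣF_y = 0: B_y − 23.88·3.2 − 35 = 0 → B_y = 111.4 kN.
ΣM about B: M_B − (23.88·3.2)·2.9 + 80.4 − 35·1.4 = 0 → M_B = 190.2 kN·m.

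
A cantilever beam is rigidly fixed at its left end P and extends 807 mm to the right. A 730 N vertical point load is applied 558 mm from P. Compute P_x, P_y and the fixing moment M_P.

P_x = 0, P_y = 730.0 N, M_P = 407300 N·mm

ΣF_x = 0: P_x = 0.
ΣF_y = 0: P_y − 730 = 0 → P_y = 730.0 N.
ΣM about P: M_P − 730·558 = 0 → M_P = 407300 N·mm.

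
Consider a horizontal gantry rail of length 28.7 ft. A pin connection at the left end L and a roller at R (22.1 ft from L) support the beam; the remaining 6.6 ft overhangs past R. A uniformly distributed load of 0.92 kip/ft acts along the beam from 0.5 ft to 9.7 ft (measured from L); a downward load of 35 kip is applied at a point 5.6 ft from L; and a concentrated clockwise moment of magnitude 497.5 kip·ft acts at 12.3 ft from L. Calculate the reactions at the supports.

L_x = 0, L_y = 10.13 kip, R_y = 33.33 kip

Resultant of the distributed load: 0.92 × 9.2 = 8.464 kip at 5.1 ft from L.
Taking moments about L: R_y·22.1 − (0.92·9.2)·5.1 − 35·5.6 − 497.5 = 0 → R_y = 736.6664/22.1 = 33.3333 ≈ 33.33 kip.
ΣF_y = 0: L_y + 33.3333 − 0.92·9.2 − 35 = 0 → L_y = 10.13 kip.
ΣF_x = 0: no horizontal applied forces, so L_x = 0.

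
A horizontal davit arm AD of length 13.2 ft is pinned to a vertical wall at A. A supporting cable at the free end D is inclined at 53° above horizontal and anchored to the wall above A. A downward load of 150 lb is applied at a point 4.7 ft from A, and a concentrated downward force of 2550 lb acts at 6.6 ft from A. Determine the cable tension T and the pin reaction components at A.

ΣM about A: T·sin53°·13.2 − 150·4.7 − 2550·6.6 = 0 → T = 17535/(13.2·0.798636) = 1663.35 ≈ 1663 lb.
ΣF_x = 0: A_x − T·cos53° = 0 → A_x = 1663.35 × 0.601815 = 1001 lb.
ΣF_y = 0: A_y + T·sin53° − 150 − 2550 = 0 → A_y = 2700 − 1663.35 × 0.798636 = 1372 lb.

T = 1663 lb, A_x = 1001 lb, A_y = 1372 lb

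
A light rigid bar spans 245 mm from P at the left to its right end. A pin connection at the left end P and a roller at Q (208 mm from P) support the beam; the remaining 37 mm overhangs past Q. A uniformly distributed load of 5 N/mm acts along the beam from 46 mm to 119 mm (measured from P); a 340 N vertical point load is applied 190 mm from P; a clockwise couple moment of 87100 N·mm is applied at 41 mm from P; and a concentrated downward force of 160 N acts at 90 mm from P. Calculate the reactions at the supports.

Resultant of the distributed load: 5 × 73 = 365 N at 82.5 mm from P.
Moments about P: Q_y·208 − (5·73)·82.5 − 340·190 − 87100 − 160·90 = 0 → Q_y = 196212.5/208 = 943.329 ≈ 943.3 N.
ΣF_y = 0: P_y + 943.329 − 5·73 − 340 − 160 = 0 → P_y = -78.33 N.
ΣF_x = 0: no horizontal applied forces, so P_x = 0.

P_x = 0, P_y = -78.33 N, Q_y = 943.3 N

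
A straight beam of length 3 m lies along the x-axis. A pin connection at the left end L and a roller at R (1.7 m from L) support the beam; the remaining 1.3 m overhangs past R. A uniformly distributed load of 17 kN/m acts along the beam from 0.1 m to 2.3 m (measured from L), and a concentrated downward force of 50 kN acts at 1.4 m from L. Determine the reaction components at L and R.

L_x = 0, L_y = 19.82 kN, R_y = 67.58 kN

Resultant of the distributed load: 17 × 2.2 = 37.4 kN at 1.2 m from L.
ΣM about L: R_y·1.7 − (17·2.2)·1.2 − 50·1.4 = 0 → R_y = 114.88/1.7 = 67.5765 ≈ 67.58 kN.
ΣF_y = 0: L_y + 67.5765 − 17·2.2 − 50 = 0 → L_y = 19.82 kN.
ΣF_x = 0: no horizontal applied forces, so L_x = 0.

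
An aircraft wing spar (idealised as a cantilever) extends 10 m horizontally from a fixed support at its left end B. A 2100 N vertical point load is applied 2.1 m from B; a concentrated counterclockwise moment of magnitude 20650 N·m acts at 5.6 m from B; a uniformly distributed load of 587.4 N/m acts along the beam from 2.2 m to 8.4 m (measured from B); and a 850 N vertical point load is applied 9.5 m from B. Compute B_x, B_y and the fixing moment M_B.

Resultant of the distributed load: 587.4 × 6.2 = 3641.88 N at 5.3 m from B.
ΣF_x = 0: B_x = 0.
ΣF_y = 0: B_y − 2100 − 587.4·6.2 − 850 = 0 → B_y = 6592 N.
ΣM about B: M_B − 2100·2.1 + 20650 − (587.4·6.2)·5.3 − 850·9.5 = 0 → M_B = 11140 N·m.

B_x = 0, B_y = 6592 N, M_B = 11140 N·m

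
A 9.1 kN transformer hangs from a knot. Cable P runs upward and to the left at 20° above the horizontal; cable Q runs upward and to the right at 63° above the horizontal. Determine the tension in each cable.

ΣF_x = 0: −T_P·cos20° + T_Q·cos63° = 0 → T_Q = 2.06985·T_P.
ΣF_y = 0: T_P·sin20° + T_Q·sin63° = 9.1.
Substitute: T_P·(0.34202 + 2.06985·0.891007) = 9.1 → T_P = 4.16234 ≈ 4.162 kN.
Then T_Q = 2.06985 × 4.16234 = 8.615 kN.

T_P = 4.162 kN, T_Q = 8.615 kN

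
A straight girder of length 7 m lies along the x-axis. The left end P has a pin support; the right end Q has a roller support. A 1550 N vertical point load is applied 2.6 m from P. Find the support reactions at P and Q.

P_x = 0, P_y = 974.3 N, Q_y = 575.7 N

Taking moments about P: Q_y·7 − 1550·2.6 = 0 → Q_y = 4030/7 = 575.714 ≈ 575.7 N.
ΣF_y = 0: P_y + 575.714 − 1550 = 0 → P_y = 974.3 N.
ΣF_x = 0: no horizontal applied forces, so P_x = 0.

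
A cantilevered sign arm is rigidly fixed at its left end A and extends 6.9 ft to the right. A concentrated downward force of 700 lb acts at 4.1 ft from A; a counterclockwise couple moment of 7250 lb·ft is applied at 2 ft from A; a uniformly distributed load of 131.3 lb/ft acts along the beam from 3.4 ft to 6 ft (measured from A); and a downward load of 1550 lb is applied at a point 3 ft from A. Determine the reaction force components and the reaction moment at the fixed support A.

A_x = 0, A_y = 2591 lb, M_A = 1874 lb·ft

Resultant of the distributed load: 131.3 × 2.6 = 341.38 lb at 4.7 ft from A.
ΣF_x = 0: A_x = 0.
ΣF_y = 0: A_y − 700 − 131.3·2.6 − 1550 = 0 → A_y = 2591 lb.
ΣM about A: M_A − 700·4.1 + 7250 − (131.3·2.6)·4.7 − 1550·3 = 0 → M_A = 1874 lb·ft.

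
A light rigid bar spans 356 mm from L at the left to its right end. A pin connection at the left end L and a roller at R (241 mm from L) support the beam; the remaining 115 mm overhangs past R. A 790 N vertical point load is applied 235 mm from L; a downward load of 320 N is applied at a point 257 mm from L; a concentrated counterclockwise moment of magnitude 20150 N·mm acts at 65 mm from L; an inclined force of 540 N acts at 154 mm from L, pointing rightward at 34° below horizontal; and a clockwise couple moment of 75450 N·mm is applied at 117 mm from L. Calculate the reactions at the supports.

Moments about L: R_y·241 − 790·235 − 320·257 + 20150 − 540·sin34°·154 − 75450 = 0 → R_y = 369692/241 = 1533.99 ≈ 1534 N.
ΣF_y = 0: L_y + 1533.99 − 790 − 320 − 540·sin34° = 0 → L_y = -122.0 N.
ΣF_x = 0: L_x + 540·cos34° = 0 → L_x = -447.7 N.

L_x = -447.7 N, L_y = -122.0 N, R_y = 1534 N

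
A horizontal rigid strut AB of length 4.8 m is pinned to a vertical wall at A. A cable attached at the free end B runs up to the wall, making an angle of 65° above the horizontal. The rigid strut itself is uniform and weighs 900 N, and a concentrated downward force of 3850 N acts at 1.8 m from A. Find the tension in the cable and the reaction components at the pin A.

ΣM about A: T·sin65°·4.8 − 900·2.4 − 3850·1.8 = 0 → T = 9090/(4.8·0.906308) = 2089.52 ≈ 2090 N.
ΣF_x = 0: A_x − T·cos65° = 0 → A_x = 2089.52 × 0.422618 = 883.1 N.
ΣF_y = 0: A_y + T·sin65° − 900 − 3850 = 0 → A_y = 4750 − 2089.52 × 0.906308 = 2856 N.

T = 2090 N, A_x = 883.1 N, A_y = 2856 N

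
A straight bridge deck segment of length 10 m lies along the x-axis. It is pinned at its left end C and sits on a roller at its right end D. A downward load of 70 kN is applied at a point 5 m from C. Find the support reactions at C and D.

C_x = 0, C_y = 35.00 kN, D_y = 35.00 kN

ΣM about C: D_y·10 − 70·5 = 0 → D_y = 350/10 = 35.00 kN.
ΣF_y = 0: C_y + 35 − 70 = 0 → C_y = 35.00 kN.
ΣF_x = 0: no horizontal applied forces, so C_x = 0.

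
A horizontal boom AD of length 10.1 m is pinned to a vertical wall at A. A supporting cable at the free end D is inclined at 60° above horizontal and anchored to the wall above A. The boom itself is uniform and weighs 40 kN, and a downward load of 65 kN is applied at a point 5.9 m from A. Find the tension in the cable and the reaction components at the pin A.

T = 66.94 kN, A_x = 33.47 kN, A_y = 47.03 kN

ΣM about A: T·sin60°·10.1 − 40·5.05 − 65·5.9 = 0 → T = 585.5/(10.1·0.866025) = 66.9384 ≈ 66.94 kN.
ΣF_x = 0: A_x − T·cos60° = 0 → A_x = 66.9384 × 0.5 = 33.47 kN.
ΣF_y = 0: A_y + T·sin60° − 40 − 65 = 0 → A_y = 105 − 66.9384 × 0.866025 = 47.03 kN.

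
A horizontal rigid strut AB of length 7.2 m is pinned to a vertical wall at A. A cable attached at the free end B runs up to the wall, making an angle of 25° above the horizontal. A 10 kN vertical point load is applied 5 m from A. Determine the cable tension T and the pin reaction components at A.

ΣM about A: T·sin25°·7.2 − 10·5 = 0 → T = 50/(7.2·0.422618) = 16.432 ≈ 16.43 kN.
ΣF_x = 0: A_x − T·cos25° = 0 → A_x = 16.432 × 0.906308 = 14.89 kN.
ΣF_y = 0: A_y + T·sin25° − 10 = 0 → A_y = 10 − 16.432 × 0.422618 = 3.056 kN.

T = 16.43 kN, A_x = 14.89 kN, A_y = 3.056 kN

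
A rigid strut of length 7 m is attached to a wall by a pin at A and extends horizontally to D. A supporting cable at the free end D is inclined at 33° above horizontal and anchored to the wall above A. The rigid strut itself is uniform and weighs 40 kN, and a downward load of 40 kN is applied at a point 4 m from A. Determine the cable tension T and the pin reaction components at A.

ΣM about A: T·sin33°·7 − 40·3.5 − 40·4 = 0 → T = 300/(7·0.544639) = 78.6891 ≈ 78.69 kN.
ΣF_x = 0: A_x − T·cos33° = 0 → A_x = 78.6891 × 0.838671 = 65.99 kN.
ΣF_y = 0: A_y + T·sin33° − 40 − 40 = 0 → A_y = 80 − 78.6891 × 0.544639 = 37.14 kN.

T = 78.69 kN, A_x = 65.99 kN, A_y = 37.14 kN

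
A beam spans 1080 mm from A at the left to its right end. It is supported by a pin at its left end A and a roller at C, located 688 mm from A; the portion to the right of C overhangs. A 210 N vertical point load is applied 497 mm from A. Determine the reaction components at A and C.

Moments about A: C_y·688 − 210·497 = 0 → C_y = 104370/688 = 151.701 ≈ 151.7 N.
ΣF_y = 0: A_y + 151.701 − 210 = 0 → A_y = 58.30 N.
ΣF_x = 0: no horizontal applied forces, so A_x = 0.

A_x = 0, A_y = 58.30 N, C_y = 151.7 N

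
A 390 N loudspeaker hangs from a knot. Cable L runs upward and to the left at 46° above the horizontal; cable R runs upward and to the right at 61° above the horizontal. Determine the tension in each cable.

ΣF_x = 0: −T_L·cos46° + T_R·cos61° = 0 → T_R = 1.43285·T_L.
ΣF_y = 0: T_L·sin46° + T_R·sin61° = 390.
Substitute: T_L·(0.71934 + 1.43285·0.87462) = 390 → T_L = 197.715 ≈ 197.7 N.
Then T_R = 1.43285 × 197.715 = 283.3 N.

T_L = 197.7 N, T_R = 283.3 N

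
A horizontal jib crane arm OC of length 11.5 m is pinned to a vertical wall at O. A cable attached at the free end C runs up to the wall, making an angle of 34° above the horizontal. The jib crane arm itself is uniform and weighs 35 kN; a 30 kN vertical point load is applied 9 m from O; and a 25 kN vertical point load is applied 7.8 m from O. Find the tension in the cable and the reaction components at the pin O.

T = 103.6 kN, O_x = 85.89 kN, O_y = 32.07 kN

ΣM about O: T·sin34°·11.5 − 35·5.75 − 30·9 − 25·7.8 = 0 → T = 666.25/(11.5·0.559193) = 103.604 ≈ 103.6 kN.
ΣF_x = 0: O_x − T·cos34° = 0 → O_x = 103.604 × 0.829038 = 85.89 kN.
ΣF_y = 0: O_y + T·sin34° − 35 − 30 − 25 = 0 → O_y = 90 − 103.604 × 0.559193 = 32.07 kN.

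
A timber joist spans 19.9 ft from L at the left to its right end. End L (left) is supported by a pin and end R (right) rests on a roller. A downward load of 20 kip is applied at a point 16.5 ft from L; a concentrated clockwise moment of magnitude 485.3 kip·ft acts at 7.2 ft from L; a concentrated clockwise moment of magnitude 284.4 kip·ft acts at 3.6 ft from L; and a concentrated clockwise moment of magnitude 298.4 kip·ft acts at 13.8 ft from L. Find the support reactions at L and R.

Moments about L: R_y·19.9 − 20·16.5 − 485.3 − 284.4 − 298.4 = 0 → R_y = 1398.1/19.9 = 70.2563 ≈ 70.26 kip.
ΣF_y = 0: L_y + 70.2563 − 20 = 0 → L_y = -50.26 kip.
ΣF_x = 0: no horizontal applied forces, so L_x = 0.

L_x = 0, L_y = -50.26 kip, R_y = 70.26 kip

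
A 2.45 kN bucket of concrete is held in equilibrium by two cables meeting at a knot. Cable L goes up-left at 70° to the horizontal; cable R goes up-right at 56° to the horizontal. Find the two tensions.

ΣF_x = 0: −T_L·cos70° + T_R·cos56° = 0 → T_R = 0.611632·T_L.
ΣF_y = 0: T_L·sin70° + T_R·sin56° = 2.45.
Substitute: T_L·(0.939693 + 0.611632·0.829038) = 2.45 → T_L = 1.69344 ≈ 1.693 kN.
Then T_R = 0.611632 × 1.69344 = 1.036 kN.

T_L = 1.693 kN, T_R = 1.036 kN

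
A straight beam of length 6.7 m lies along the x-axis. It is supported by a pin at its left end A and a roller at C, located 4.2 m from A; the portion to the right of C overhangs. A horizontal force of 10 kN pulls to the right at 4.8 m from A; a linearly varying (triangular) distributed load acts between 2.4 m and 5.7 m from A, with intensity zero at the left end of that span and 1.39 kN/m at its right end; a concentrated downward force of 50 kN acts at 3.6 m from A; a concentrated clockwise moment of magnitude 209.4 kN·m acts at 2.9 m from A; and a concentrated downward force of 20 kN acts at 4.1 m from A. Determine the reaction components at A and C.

Resultant of the triangular load: ½ × 1.39 × 3.3 = 2.2935 kN, acting at 4.6 m from A (one-third of the span from the peak).
ΣM about A: C_y·4.2 − (½·1.39·3.3)·4.6 − 50·3.6 − 209.4 − 20·4.1 = 0 → C_y = 481.9501/4.2 = 114.75 ≈ 114.8 kN.
ΣF_y = 0: A_y + 114.75 − ½·1.39·3.3 − 50 − 20 = 0 → A_y = -42.46 kN.
ΣF_x = 0: A_x + 10 = 0 → A_x = -10.00 kN.

A_x = -10.00 kN, A_y = -42.46 kN, C_y = 114.8 kN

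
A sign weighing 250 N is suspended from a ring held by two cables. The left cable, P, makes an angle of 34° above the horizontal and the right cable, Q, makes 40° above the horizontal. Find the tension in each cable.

T_P = 199.2 N, T_Q = 215.6 N

ΣF_x = 0: −T_P·cos34° + T_Q·cos40° = 0 → T_Q = 1.08223·T_P.
ΣF_y = 0: T_P·sin34° + T_Q·sin40° = 250.
Substitute: T_P·(0.559193 + 1.08223·0.642788) = 250 → T_P = 199.229 ≈ 199.2 N.
Then T_Q = 1.08223 × 199.229 = 215.6 N.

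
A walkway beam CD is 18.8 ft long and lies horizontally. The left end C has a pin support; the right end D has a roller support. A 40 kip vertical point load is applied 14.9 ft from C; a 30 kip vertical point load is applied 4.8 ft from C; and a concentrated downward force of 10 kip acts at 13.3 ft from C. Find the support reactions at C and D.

C_x = 0, C_y = 33.56 kip, D_y = 46.44 kip

Taking moments about C: D_y·18.8 − 40·14.9 − 30·4.8 − 10·13.3 = 0 → D_y = 873/18.8 = 46.4362 ≈ 46.44 kip.
ΣF_y = 0: C_y + 46.4362 − 40 − 30 − 10 = 0 → C_y = 33.56 kip.
ΣF_x = 0: no horizontal applied forces, so C_x = 0.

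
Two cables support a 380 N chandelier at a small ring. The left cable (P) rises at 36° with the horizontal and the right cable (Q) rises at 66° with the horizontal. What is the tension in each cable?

T_P = 158.0 N, T_Q = 314.3 N

ΣF_x = 0: −T_P·cos36° + T_Q·cos66° = 0 → T_Q = 1.98904·T_P.
ΣF_y = 0: T_P·sin36° + T_Q·sin66° = 380.
Substitute: T_P·(0.587785 + 1.98904·0.913545) = 380 → T_P = 158.013 ≈ 158.0 N.
Then T_Q = 1.98904 × 158.013 = 314.3 N.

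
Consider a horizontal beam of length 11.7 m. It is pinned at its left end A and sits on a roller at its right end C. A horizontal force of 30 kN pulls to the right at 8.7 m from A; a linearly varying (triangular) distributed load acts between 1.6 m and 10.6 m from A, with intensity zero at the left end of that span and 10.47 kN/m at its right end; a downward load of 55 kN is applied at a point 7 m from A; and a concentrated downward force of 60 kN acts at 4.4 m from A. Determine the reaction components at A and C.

Resultant of the triangular load: ½ × 10.47 × 9 = 47.115 kN, acting at 7.6 m from A (one-third of the span from the peak).
Taking moments about A: C_y·11.7 − (½·10.47·9)·7.6 − 55·7 − 60·4.4 = 0 → C_y = 1007.074/11.7 = 86.0747 ≈ 86.07 kN.
ΣF_y = 0: A_y + 86.0747 − ½·10.47·9 − 55 − 60 = 0 → A_y = 76.04 kN.
ΣF_x = 0: A_x + 30 = 0 → A_x = -30.00 kN.

A_x = -30.00 kN, A_y = 76.04 kN, C_y = 86.07 kN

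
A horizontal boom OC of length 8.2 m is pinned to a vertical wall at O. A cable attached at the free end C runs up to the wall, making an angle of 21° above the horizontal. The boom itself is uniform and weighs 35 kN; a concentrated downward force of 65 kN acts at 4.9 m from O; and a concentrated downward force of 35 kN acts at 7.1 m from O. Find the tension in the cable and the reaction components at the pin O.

T = 241.8 kN, O_x = 225.7 kN, O_y = 48.35 kN

ΣM about O: T·sin21°·8.2 − 35·4.1 − 65·4.9 − 35·7.1 = 0 → T = 710.5/(8.2·0.358368) = 241.78 ≈ 241.8 kN.
ΣF_x = 0: O_x − T·cos21° = 0 → O_x = 241.78 × 0.93358 = 225.7 kN.
ΣF_y = 0: O_y + T·sin21° − 35 − 65 − 35 = 0 → O_y = 135 − 241.78 × 0.358368 = 48.35 kN.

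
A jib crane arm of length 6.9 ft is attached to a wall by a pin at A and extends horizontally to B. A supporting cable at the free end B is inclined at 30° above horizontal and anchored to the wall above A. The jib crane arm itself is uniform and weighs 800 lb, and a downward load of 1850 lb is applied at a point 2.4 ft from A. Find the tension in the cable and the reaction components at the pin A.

T = 2087 lb, A_x = 1807 lb, A_y = 1607 lb

ΣM about A: T·sin30°·6.9 − 800·3.45 − 1850·2.4 = 0 → T = 7200/(6.9·0.5) = 2086.96 ≈ 2087 lb.
ΣF_x = 0: A_x − T·cos30° = 0 → A_x = 2086.96 × 0.866025 = 1807 lb.
ΣF_y = 0: A_y + T·sin30° − 800 − 1850 = 0 → A_y = 2650 − 2086.96 × 0.5 = 1607 lb.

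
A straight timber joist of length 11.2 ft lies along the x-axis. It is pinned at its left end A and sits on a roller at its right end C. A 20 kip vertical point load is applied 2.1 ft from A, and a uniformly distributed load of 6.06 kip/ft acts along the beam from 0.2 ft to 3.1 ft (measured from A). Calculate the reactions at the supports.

A_x = 0, A_y = 31.23 kip, C_y = 6.339 kip

Resultant of the distributed load: 6.06 × 2.9 = 17.574 kip at 1.65 ft from A.
ΣM about A: C_y·11.2 − 20·2.1 − (6.06·2.9)·1.65 = 0 → C_y = 70.9971/11.2 = 6.33903 ≈ 6.339 kip.
ΣF_y = 0: A_y + 6.33903 − 20 − 6.06·2.9 = 0 → A_y = 31.23 kip.
ΣF_x = 0: no horizontal applied forces, so A_x = 0.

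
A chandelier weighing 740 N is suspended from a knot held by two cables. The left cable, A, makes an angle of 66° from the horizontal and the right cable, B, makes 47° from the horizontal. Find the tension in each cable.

ΣF_x = 0: −T_A·cos66° + T_B·cos47° = 0 → T_B = 0.596389·T_A.
ΣF_y = 0: T_A·sin66° + T_B·sin47° = 740.
Substitute: T_A·(0.913545 + 0.596389·0.731354) = 740 → T_A = 548.263 ≈ 548.3 N.
Then T_B = 0.596389 × 548.263 = 327.0 N.

T_A = 548.3 N, T_B = 327.0 N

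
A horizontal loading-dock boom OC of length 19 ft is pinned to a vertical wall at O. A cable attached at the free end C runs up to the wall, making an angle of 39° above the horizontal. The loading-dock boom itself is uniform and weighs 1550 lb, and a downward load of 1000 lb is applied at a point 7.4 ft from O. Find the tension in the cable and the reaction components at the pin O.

T = 1850 lb, O_x = 1438 lb, O_y = 1386 lb

ΣM about O: T·sin39°·19 − 1550·9.5 − 1000·7.4 = 0 → T = 22125/(19·0.62932) = 1850.37 ≈ 1850 lb.
ΣF_x = 0: O_x − T·cos39° = 0 → O_x = 1850.37 × 0.777146 = 1438 lb.
ΣF_y = 0: O_y + T·sin39° − 1550 − 1000 = 0 → O_y = 2550 − 1850.37 × 0.62932 = 1386 lb.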